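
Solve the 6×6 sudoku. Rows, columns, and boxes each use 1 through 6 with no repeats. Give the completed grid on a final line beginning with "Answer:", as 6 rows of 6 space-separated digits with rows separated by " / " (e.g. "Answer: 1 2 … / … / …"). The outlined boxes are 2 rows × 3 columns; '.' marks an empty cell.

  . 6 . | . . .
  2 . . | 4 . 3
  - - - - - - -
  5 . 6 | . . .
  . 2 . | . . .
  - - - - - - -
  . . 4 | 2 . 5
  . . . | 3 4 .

Step 1. [r3c4∈{1}] r3c4 is down to just 1 ⇒ r3c4=1.
Step 2. [r2c5∈{1,5,6}] across row 2, 6 lands solely at r2c5 ⇒ r2c5=6.
Step 3. [r5c5∈{1}] nothing but 1 survives at r5c5, so r5c5=1.
Step 4. [r3c2∈{3,4}] in col 2, 4 fits only at r3c2, so r3c2=4.
Step 5. [r1c6∈{1,2}] across col 6, 1 lands solely at r1c6 ⇒ r1c6=1.
Step 6. [r1c4∈{5}] r1c4 is down to just 5. So r1c4=5.
Step 7. [r5c1∈{3,6}] row 5 places 6 nowhere but r5c1. So r5c1=6.
Step 8. [r6c1∈{1}] r6c1 has the single candidate 1. So r6c1=1.
Step 9. [r4c1∈{3}] nothing but 3 survives at r4c1. So r4c1=3.
Step 10. [r6c2∈{5}] nothing but 5 survives at r6c2. So r6c2=5.
Step 11. [r4c3∈{1}] nothing but 1 survives at r4c3, so r4c3=1.
Step 12. [r1c5∈{2}] nothing but 2 survives at r1c5 ⇒ r1c5=2.
Step 13. [r4c6∈{4,6}] row 4 places 4 nowhere but r4c6 ⇒ r4c6=4.
Step 14. [r2c3∈{5}] r2c3's peers cover all but 5, so r2c3=5.
Step 15. [r6c3∈{2}] only 2 remains possible at r6c3. So r6c3=2.
Step 16. [r3c6∈{2}] r3c6 is down to just 2. So r3c6=2.
Step 17. [r4c5∈{5}] only 5 remains possible at r4c5. So r4c5=5.
Step 18. [r6c6∈{6}] r6c6 has the single candidate 6, so r6c6=6.
Step 19. [r1c1∈{4}] only 4 remains possible at r1c1. So r1c1=4.
Step 20. [r1c3∈{3}] r1c3 has the single candidate 3. So r1c3=3.
Step 21. [r5c2∈{3}] nothing but 3 survives at r5c2. So r5c2=3.
Step 22. [r3c5∈{3}] r3c5 has the single candidate 3, so r3c5=3.
Step 23. [r2c2∈{1}] r2c2 has the single candidate 1, so r2c2=1.
Step 24. [r4c4∈{6}] only 6 remains possible at r4c4. So r4c4=6.

Answer: 4 6 3 5 2 1 / 2 1 5 4 6 3 / 5 4 6 1 3 2 / 3 2 1 6 5 4 / 6 3 4 2 1 5 / 1 5 2 3 4 6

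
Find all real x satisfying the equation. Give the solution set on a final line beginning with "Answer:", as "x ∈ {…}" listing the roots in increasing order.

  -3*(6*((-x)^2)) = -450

Step 1. [-3*(6*((-x)^2)) = -450] divide by the outer -3, so div: 6*((-x)^2) = 150.
Step 2. [6*((-x)^2) = 150] 6 out front; divide by 6, so div: (-x)^2 = 25.
Step 3. [(-x)^2 = 25] 25 ≥ 0, LHS is (·)² — take ±√, so sqrt: -x = 5 or -5.
Step 4. [-x = 5 or -5] leading − — multiply by −1. So neg: x = -5 or 5.

Answer: x ∈ {-5, 5}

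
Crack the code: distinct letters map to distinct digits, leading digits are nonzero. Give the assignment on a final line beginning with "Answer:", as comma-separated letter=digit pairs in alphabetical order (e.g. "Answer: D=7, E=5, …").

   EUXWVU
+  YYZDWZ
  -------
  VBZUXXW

Step 1. [col 1: U + Z ≡ W (mod 10)] no forcing yet in column 1 (carry-in 0); W=4 is free and consistent — try it. So W=4.
Step 2. [col 1: U + Z ≡ W (mod 10)] Z=9 is one option consistent with column 1 (U + Z ≡ W (mod 10), carry-in 0) — take it, so Z=9.
Step 3. [col 1: U + Z ≡ W (mod 10)] column 1: given Z=9, W=4, carry-in 0, and digits 4,9 already taken and all letters distinct, U+Z≡W (mod 10) forces U=5, so U=5.
Step 4. [col 2: V + W ≡ X (mod 10)] several values work for X in column 2 (V + W ≡ X (mod 10), carry-in 1); try X=6. So X=6.
Step 5. [col 2: V + W ≡ X (mod 10)] column 2: given W=4, X=6, carry-in 1, and digits 4,5,6,9 already taken and all letters distinct, V+W≡X (mod 10) forces V=1 ⇒ V=1.
Step 6. [col 3: W + D ≡ X (mod 10)] column 3: given W=4, X=6, carry-in 0, and digits 1,4,5,6,9 already taken and all letters distinct, W+D≡X (mod 10) forces D=2. So D=2.
Step 7. [col 5: U + Y ≡ Z (mod 10)] column 5: given U=5, Z=9, carry-in 1, and digits 1,2,4,5,6,9 already taken and all letters distinct, U+Y≡Z (mod 10) forces Y=3, so Y=3.
Step 8. [col 6: E + Y ≡ B (mod 10)] from column 6 (Y=3, carry-in 0, digits 1,2,3,4,5,6,9 already taken and all letters distinct): B must equal 0 ⇒ B=0.
Step 9. [col 6: E + Y ≡ B (mod 10)] from column 6 (Y=3, B=0, carry-in 0, digits 0,1,2,3,4,5,6,9 already taken and all letters distinct): E must equal 7 ⇒ E=7.

Answer: B=0, D=2, E=7, U=5, V=1, W=4, X=6, Y=3, Z=9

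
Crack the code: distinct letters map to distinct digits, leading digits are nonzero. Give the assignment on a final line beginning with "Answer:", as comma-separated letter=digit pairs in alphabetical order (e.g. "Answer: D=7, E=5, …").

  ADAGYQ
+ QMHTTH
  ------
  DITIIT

Step 1. [col 1: Q + H ≡ T (mod 10)] several values work for Q in column 1 (Q + H ≡ T (mod 10), carry-in 0); try Q=3, so Q=3.
Step 2. [col 1: Q + H ≡ T (mod 10)] several values work for H in column 1 (Q + H ≡ T (mod 10), carry-in 0); try H=4 ⇒ H=4.
Step 3. [col 1: Q + H ≡ T (mod 10)] column 1: given Q=3, H=4, carry-in 0, and digits 3,4 already taken and all letters distinct, Q+H≡T (mod 10) forces T=7. So T=7.
Step 4. [col 2: Y + T ≡ I (mod 10)] column 2 (Y + T ≡ I (mod 10), carry-in 0) doesn't pin I yet; pick I=6 and continue ⇒ I=6.
Step 5. [col 2: Y + T ≡ I (mod 10)] from column 2 (T=7, I=6, carry-in 0, digits 3,4,6,7 already taken and all letters distinct): Y must equal 9 ⇒ Y=9.
Step 6. [col 3: G + T ≡ I (mod 10)] column 3 reads G+T+carry(1)=I with T=7, I=6; with digits 3,4,6,7,9 already taken and all letters distinct, the only value for G is 8. So G=8.
Step 7. [col 4: A + H ≡ T (mod 10)] column 4: given H=4, T=7, carry-in 1, and digits 3,4,6,7,8,9 already taken and all letters distinct, A+H≡T (mod 10) forces A=2, so A=2.
Step 8. [col 5: D + M ≡ I (mod 10)] D=5 is one option consistent with column 5 (D + M ≡ I (mod 10), carry-in 0) — take it, so D=5.
Step 9. [col 5: D + M ≡ I (mod 10)] in column 5 we have D+M≡I with carry-in 0; given D=5, I=6 and digits 2,3,4,5,6,7,8,9 already taken and all letters distinct, that pins M to 1 ⇒ M=1.

Answer: A=2, D=5, G=8, H=4, I=6, M=1, Q=3, T=7, Y=9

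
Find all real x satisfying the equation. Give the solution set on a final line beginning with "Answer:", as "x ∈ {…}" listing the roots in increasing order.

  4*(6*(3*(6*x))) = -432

Step 1. [4*(6*(3*(6*x))) = -432] LHS = 4·(…); ÷4 both sides. So div: 6*(3*(6*x)) = -108.
Step 2. [6*(3*(6*x)) = -108] divide by the outer 6, so div: 3*(6*x) = -18.
Step 3. [3*(6*x) = -18] leading coefficient 3: divide by 3 ⇒ div: 6*x = -6.
Step 4. [6*x = -6] 6 out front; divide by 6. So div: x = -1.

Answer: x ∈ {-1}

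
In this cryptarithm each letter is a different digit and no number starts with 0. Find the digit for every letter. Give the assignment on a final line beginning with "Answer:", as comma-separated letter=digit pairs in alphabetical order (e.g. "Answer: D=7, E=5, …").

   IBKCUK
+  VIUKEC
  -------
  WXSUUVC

Step 1. [W] adding two 6-digit numbers gives at most 6+1 digits, and here it does — W is that final carry and must be 1 ⇒ W=1.
Step 2. [col 1: K + C ≡ C (mod 10)] from column 1 (nothing yet, carry-in 0, digits 1 already taken and all letters distinct): K must equal 0, so K=0.
Step 3. [col 1: K + C ≡ C (mod 10)] no forcing yet in column 1 (carry-in 0); C=8 is free and consistent — try it. So C=8.
Step 4. [col 2: U + E ≡ V (mod 10)] V=4 is one option consistent with column 2 (U + E ≡ V (mod 10), carry-in 0) — take it, so V=4.
Step 5. [col 2: U + E ≡ V (mod 10)] several values work for E in column 2 (U + E ≡ V (mod 10), carry-in 0); try E=5 ⇒ E=5.
Step 6. [col 2: U + E ≡ V (mod 10)] column 2 reads U+E+carry(0)=V with E=5, V=4; with digits 0,1,4,5,8 already taken and all letters distinct, the only value for U is 9 ⇒ U=9.
Step 7. [col 5: B + I ≡ S (mod 10)] from column 5 (nothing yet, carry-in 0, digits 0,1,4,5,8,9 already taken and all letters distinct): S must equal 3, so S=3.
Step 8. [col 5: B + I ≡ S (mod 10)] several values work for I in column 5 (B + I ≡ S (mod 10), carry-in 0); try I=7, so I=7.
Step 9. [col 5: B + I ≡ S (mod 10)] column 5 reads B+I+carry(0)=S with I=7, S=3; with digits 0,1,3,4,5,7,8,9 already taken and all letters distinct, the only value for B is 6, so B=6.
Step 10. [col 6: I + V ≡ X (mod 10)] column 6: given I=7, V=4, carry-in 1, and digits 0,1,3,4,5,6,7,8,9 already taken and all letters distinct, I+V≡X (mod 10) forces X=2, so X=2.

Answer: B=6, C=8, E=5, I=7, K=0, S=3, U=9, V=4, W=1, X=2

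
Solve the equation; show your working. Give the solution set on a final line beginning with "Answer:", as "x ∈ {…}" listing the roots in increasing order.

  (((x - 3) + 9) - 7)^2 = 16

Step 1. [(((x - 3) + 9) - 7)^2 = 16] LHS squared, RHS 16 ≥ 0: apply √ (±). So sqrt: ((x - 3) + 9) - 7 = 4 or -4.
Step 2. [((x - 3) + 9) - 7 = 4 or -4] peel the -7: add 7 from each side. So sub: (x - 3) + 9 = 11 or 3.
Step 3. [(x - 3) + 9 = 11 or 3] the outer +9 inverts by subtracting 9 ⇒ sub: x - 3 = 2 or -6.
Step 4. [x - 3 = 2 or -6] the outer -3 inverts by adding 3. So sub: x = 5 or -3.

Answer: x ∈ {-3, 5}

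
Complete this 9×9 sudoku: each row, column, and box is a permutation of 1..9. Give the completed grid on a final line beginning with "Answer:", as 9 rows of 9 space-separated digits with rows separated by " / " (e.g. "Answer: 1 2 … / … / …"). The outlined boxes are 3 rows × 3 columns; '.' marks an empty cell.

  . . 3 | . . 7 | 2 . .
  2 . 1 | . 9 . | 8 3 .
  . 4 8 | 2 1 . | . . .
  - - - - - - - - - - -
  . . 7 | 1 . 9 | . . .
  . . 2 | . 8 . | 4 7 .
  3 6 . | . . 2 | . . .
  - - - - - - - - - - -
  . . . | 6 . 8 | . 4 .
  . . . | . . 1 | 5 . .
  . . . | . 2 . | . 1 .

Step 1. [r1c9∈{1,4,5,6,9}] row 1 places 1 nowhere but r1c9. So r1c9=1.
Step 2. [r2c9∈{4,5,6,7}] r2c9 is the only open cell in col 9 admitting 4, so r2c9=4.
Step 3. [r2c4∈{5}] only 5 remains possible at r2c4, so r2c4=5.
Step 4. [r9c6∈{3,4,5}] in col 6, 4 fits only at r9c6. So r9c6=4.
Step 5. [r7c5∈{3,5,7}] r7c5 is the only open cell in box 8 admitting 5 ⇒ r7c5=5.
Step 6. [r7c3∈{9}] only 9 remains possible at r7c3, so r7c3=9.
Step 7. [r5c6∈{3,5,6}] col 6 places 5 nowhere but r5c6 ⇒ r5c6=5.
Step 8. [r5c9∈{3,6,9}] in row 5, 6 fits only at r5c9. So r5c9=6.
Step 9. [r4c7∈{3}] r4c7 is down to just 3, so r4c7=3.
Step 10. [r7c7∈{7}] r7c7 has the single candidate 7 ⇒ r7c7=7.
Step 11. [r8c5∈{3,7}] col 5 places 3 nowhere but r8c5, so r8c5=3.
Step 12. [r3c9∈{5,7,9}] 7 has one home in col 9: r3c9, so r3c9=7.
Step 13. [r2c6∈{6}] only 6 remains possible at r2c6, so r2c6=6.
Step 14. [r1c5∈{4}] r1c5 has the single candidate 4 ⇒ r1c5=4.
Step 15. [r4c1∈{4,5,8}] 4 has one home in row 4: r4c1. So r4c1=4.
Step 16. [r4c2∈{5,8}] box 4 places 8 nowhere but r4c2 ⇒ r4c2=8.
Step 17. [r6c3∈{5}] nothing but 5 survives at r6c3 ⇒ r6c3=5.
Step 18. [r9c3∈{6}] r9c3's peers cover all but 6, so r9c3=6.
Step 19. [r9c7∈{9}] nothing but 9 survives at r9c7, so r9c7=9.
Step 20. [r9c4∈{7}] r9c4 has the single candidate 7. So r9c4=7.
Step 21. [r8c8∈{2,6,8}] 6 has one home in row 8: r8c8. So r8c8=6.
Step 22. [r1c1∈{5,6,9}] row 1 places 6 nowhere but r1c1. So r1c1=6.
Step 23. [r4c8∈{2,5}] across col 8, 2 lands solely at r4c8, so r4c8=2.
Step 24. [r8c1∈{7,8}] in col 1, 7 fits only at r8c1, so r8c1=7.
Step 25. [r8c9∈{2,8}] r8c9 is the only open cell in row 8 admitting 8 ⇒ r8c9=8.
Step 26. [r7c1∈{1}] only 1 remains possible at r7c1 ⇒ r7c1=1.
Step 27. [r9c9∈{3}] r9c9 is down to just 3. So r9c9=3.
Step 28. [r5c1∈{9}] r5c1 is down to just 9, so r5c1=9.
Step 29. [r3c1∈{5}] r3c1 has the single candidate 5. So r3c1=5.
Step 30. [r3c8∈{9}] r3c8 is down to just 9 ⇒ r3c8=9.
Step 31. [r8c2∈{2}] nothing but 2 survives at r8c2. So r8c2=2.
Step 32. [r8c4∈{9}] only 9 remains possible at r8c4, so r8c4=9.
Step 33. [r4c9∈{5}] only 5 remains possible at r4c9, so r4c9=5.
Step 34. [r9c2∈{5}] r9c2's peers cover all but 5 ⇒ r9c2=5.
Step 35. [r7c2∈{3}] nothing but 3 survives at r7c2 ⇒ r7c2=3.
Step 36. [r4c5∈{6}] r4c5 has the single candidate 6 ⇒ r4c5=6.
Step 37. [r1c4∈{8}] r1c4 has the single candidate 8. So r1c4=8.
Step 38. [r1c2∈{9}] only 9 remains possible at r1c2 ⇒ r1c2=9.
Step 39. [r6c9∈{9}] r6c9 is down to just 9, so r6c9=9.
Step 40. [r6c5∈{7}] nothing but 7 survives at r6c5, so r6c5=7.
Step 41. [r9c1∈{8}] nothing but 8 survives at r9c1, so r9c1=8.
Step 42. [r2c2∈{7}] r2c2's peers cover all but 7. So r2c2=7.
Step 43. [r1c8∈{5}] r1c8 is down to just 5, so r1c8=5.
Step 44. [r6c7∈{1}] r6c7 has the single candidate 1. So r6c7=1.
Step 45. [r5c2∈{1}] r5c2 has the single candidate 1, so r5c2=1.
Step 46. [r6c4∈{4}] r6c4's peers cover all but 4. So r6c4=4.
Step 47. [r5c4∈{3}] nothing but 3 survives at r5c4 ⇒ r5c4=3.
Step 48. [r3c6∈{3}] r3c6's peers cover all but 3, so r3c6=3.
Step 49. [r3c7∈{6}] r3c7 is down to just 6 ⇒ r3c7=6.
Step 50. [r6c8∈{8}] r6c8's peers cover all but 8. So r6c8=8.
Step 51. [r8c3∈{4}] r8c3 has the single candidate 4 ⇒ r8c3=4.
Step 52. [r7c9∈{2}] only 2 remains possible at r7c9. So r7c9=2.

Answer: 6 9 3 8 4 7 2 5 1 / 2 7 1 5 9 6 8 3 4 / 5 4 8 2 1 3 6 9 7 / 4 8 7 1 6 9 3 2 5 / 9 1 2 3 8 5 4 7 6 / 3 6 5 4 7 2 1 8 9 / 1 3 9 6 5 8 7 4 2 / 7 2 4 9 3 1 5 6 8 / 8 5 6 7 2 4 9 1 3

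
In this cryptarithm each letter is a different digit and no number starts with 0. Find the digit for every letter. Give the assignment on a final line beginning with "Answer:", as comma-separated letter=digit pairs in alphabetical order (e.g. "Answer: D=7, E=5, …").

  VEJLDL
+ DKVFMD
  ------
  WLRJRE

Step 1. [col 1: L + D ≡ E (mod 10)] several values work for D in column 1 (L + D ≡ E (mod 10), carry-in 0); try D=4, so D=4.
Step 2. [col 1: L + D ≡ E (mod 10)] E=5 is one option consistent with column 1 (L + D ≡ E (mod 10), carry-in 0) — take it, so E=5.
Step 3. [col 1: L + D ≡ E (mod 10)] in column 1 we have L+D≡E with carry-in 0; given D=4, E=5 and digits 4,5 already taken and all letters distinct, that pins L to 1, so L=1.
Step 4. [col 2: D + M ≡ R (mod 10)] no forcing yet in column 2 (carry-in 0); M=9 is free and consistent — try it, so M=9.
Step 5. [col 2: D + M ≡ R (mod 10)] column 2: given D=4, M=9, carry-in 0, and digits 1,4,5,9 already taken and all letters distinct, D+M≡R (mod 10) forces R=3. So R=3.
Step 6. [col 3: L + F ≡ J (mod 10)] J=0 is one option consistent with column 3 (L + F ≡ J (mod 10), carry-in 1) — take it ⇒ J=0.
Step 7. [col 3: L + F ≡ J (mod 10)] column 3: given L=1, J=0, carry-in 1, and digits 0,1,3,4,5,9 already taken and all letters distinct, L+F≡J (mod 10) forces F=8. So F=8.
Step 8. [col 4: J + V ≡ R (mod 10)] in column 4 we have J+V≡R with carry-in 1; given J=0, R=3 and digits 0,1,3,4,5,8,9 already taken and all letters distinct, that pins V to 2 ⇒ V=2.
Step 9. [col 5: E + K ≡ L (mod 10)] from column 5 (E=5, L=1, carry-in 0, digits 0,1,2,3,4,5,8,9 already taken and all letters distinct): K must equal 6, so K=6.
Step 10. [col 6: V + D ≡ W (mod 10)] column 6 reads V+D+carry(1)=W with V=2, D=4; with digits 0,1,2,3,4,5,6,8,9 already taken and all letters distinct, the only value for W is 7 ⇒ W=7.

Answer: D=4, E=5, F=8, J=0, K=6, L=1, M=9, R=3, V=2, W=7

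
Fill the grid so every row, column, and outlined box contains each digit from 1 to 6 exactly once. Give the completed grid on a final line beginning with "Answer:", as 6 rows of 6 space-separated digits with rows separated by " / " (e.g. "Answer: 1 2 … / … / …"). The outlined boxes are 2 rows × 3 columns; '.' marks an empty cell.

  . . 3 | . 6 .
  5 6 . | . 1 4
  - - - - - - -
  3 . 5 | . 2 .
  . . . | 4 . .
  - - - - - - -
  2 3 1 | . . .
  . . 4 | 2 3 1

Step 1. [r3c6∈{6}] r3c6's peers cover all but 6, so r3c6=6.
Step 2. [r5c6∈{5}] r5c6 is down to just 5, so r5c6=5.
Step 3. [r1c1∈{1,4}] col 1 places 4 nowhere but r1c1 ⇒ r1c1=4.
Step 4. [r4c1∈{1,6}] across col 1, 1 lands solely at r4c1 ⇒ r4c1=1.
Step 5. [r2c3∈{2}] only 2 remains possible at r2c3 ⇒ r2c3=2.
Step 6. [r4c5∈{5}] r4c5 is down to just 5 ⇒ r4c5=5.
Step 7. [r4c2∈{2}] r4c2 is down to just 2, so r4c2=2.
Step 8. [r1c4∈{5}] only 5 remains possible at r1c4. So r1c4=5.
Step 9. [r6c1∈{6}] r6c1's peers cover all but 6. So r6c1=6.
Step 10. [r4c3∈{6}] r4c3 has the single candidate 6. So r4c3=6.
Step 11. [r5c5∈{4}] r5c5's peers cover all but 4 ⇒ r5c5=4.
Step 12. [r5c4∈{6}] r5c4 has the single candidate 6. So r5c4=6.
Step 13. [r1c6∈{2}] nothing but 2 survives at r1c6. So r1c6=2.
Step 14. [r1c2∈{1}] r1c2 has the single candidate 1, so r1c2=1.
Step 15. [r2c4∈{3}] r2c4 has the single candidate 3. So r2c4=3.
Step 16. [r4c6∈{3}] only 3 remains possible at r4c6. So r4c6=3.
Step 17. [r3c2∈{4}] r3c2 is down to just 4. So r3c2=4.
Step 18. [r3c4∈{1}] r3c4 has the single candidate 1. So r3c4=1.
Step 19. [r6c2∈{5}] r6c2 is down to just 5, so r6c2=5.

Answer: 4 1 3 5 6 2 / 5 6 2 3 1 4 / 3 4 5 1 2 6 / 1 2 6 4 5 3 / 2 3 1 6 4 5 / 6 5 4 2 3 1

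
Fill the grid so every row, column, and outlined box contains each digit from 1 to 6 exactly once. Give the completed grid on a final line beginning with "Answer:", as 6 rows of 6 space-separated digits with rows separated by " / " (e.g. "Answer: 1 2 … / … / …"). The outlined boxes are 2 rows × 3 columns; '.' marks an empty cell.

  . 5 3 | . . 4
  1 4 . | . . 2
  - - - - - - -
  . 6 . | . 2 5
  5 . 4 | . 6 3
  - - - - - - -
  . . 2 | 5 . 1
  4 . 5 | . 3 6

Step 1. [r4c4∈{1}] r4c4 is down to just 1, so r4c4=1.
Step 2. [r1c4∈{6}] only 6 remains possible at r1c4 ⇒ r1c4=6.
Step 3. [r5c1∈{3,6}] r5c1 is the only open cell in row 5 admitting 6, so r5c1=6.
Step 4. [r1c1∈{2}] only 2 remains possible at r1c1, so r1c1=2.
Step 5. [r1c5∈{1}] r1c5's peers cover all but 1. So r1c5=1.
Step 6. [r2c4∈{3}] only 3 remains possible at r2c4 ⇒ r2c4=3.
Step 7. [r2c3∈{6}] r2c3 is down to just 6 ⇒ r2c3=6.
Step 8. [r6c4∈{2}] r6c4 has the single candidate 2 ⇒ r6c4=2.
Step 9. [r5c5∈{4}] r5c5 has the single candidate 4 ⇒ r5c5=4.
Step 10. [r3c1∈{3}] r3c1's peers cover all but 3, so r3c1=3.
Step 11. [r2c5∈{5}] only 5 remains possible at r2c5 ⇒ r2c5=5.
Step 12. [r5c2∈{3}] only 3 remains possible at r5c2 ⇒ r5c2=3.
Step 13. [r3c4∈{4}] r3c4 has the single candidate 4 ⇒ r3c4=4.
Step 14. [r3c3∈{1}] r3c3 has the single candidate 1 ⇒ r3c3=1.
Step 15. [r6c2∈{1}] nothing but 1 survives at r6c2 ⇒ r6c2=1.
Step 16. [r4c2∈{2}] nothing but 2 survives at r4c2, so r4c2=2.

Answer: 2 5 3 6 1 4 / 1 4 6 3 5 2 / 3 6 1 4 2 5 / 5 2 4 1 6 3 / 6 3 2 5 4 1 / 4 1 5 2 3 6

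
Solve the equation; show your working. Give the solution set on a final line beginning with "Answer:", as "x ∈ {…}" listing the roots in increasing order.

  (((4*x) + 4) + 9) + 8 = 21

Step 1. [(((4*x) + 4) + 9) + 8 = 21] peel the +8: subtract 8 from each side ⇒ sub: ((4*x) + 4) + 9 = 13.
Step 2. [((4*x) + 4) + 9 = 13] 9 comes off first (subtract 9), so sub: (4*x) + 4 = 4.
Step 3. [(4*x) + 4 = 4] peel the +4: subtract 4 from each side ⇒ sub: 4*x = 0.
Step 4. [4*x = 0] 4 out front; divide by 4 ⇒ div: x = 0.

Answer: x ∈ {0}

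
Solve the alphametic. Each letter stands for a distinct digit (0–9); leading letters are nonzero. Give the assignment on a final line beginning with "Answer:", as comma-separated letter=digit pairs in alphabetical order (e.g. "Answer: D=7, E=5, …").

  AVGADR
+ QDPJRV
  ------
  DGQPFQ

Step 1. [col 1: R + V ≡ Q (mod 10)] no forcing yet in column 1 (carry-in 0); Q=2 is free and consistent — try it. So Q=2.
Step 2. [col 1: R + V ≡ Q (mod 10)] several values work for R in column 1 (R + V ≡ Q (mod 10), carry-in 0); try R=8, so R=8.
Step 3. [col 1: R + V ≡ Q (mod 10)] column 1 reads R+V+carry(0)=Q with R=8, Q=2; with digits 2,8 already taken and all letters distinct, the only value for V is 4. So V=4.
Step 4. [col 2: D + R ≡ F (mod 10)] column 2 (D + R ≡ F (mod 10), carry-in 1) doesn't pin F yet; pick F=5 and continue ⇒ F=5.
Step 5. [col 2: D + R ≡ F (mod 10)] in column 2 we have D+R≡F with carry-in 1; given R=8, F=5 and digits 2,4,5,8 already taken and all letters distinct, that pins D to 6. So D=6.
Step 6. [col 3: A + J ≡ P (mod 10)] several values work for P in column 3 (A + J ≡ P (mod 10), carry-in 1); try P=1, so P=1.
Step 7. [col 3: A + J ≡ P (mod 10)] column 3 (A + J ≡ P (mod 10), carry-in 1) doesn't pin J yet; pick J=7 and continue, so J=7.
Step 8. [col 3: A + J ≡ P (mod 10)] column 3 reads A+J+carry(1)=P with J=7, P=1; with digits 1,2,4,5,6,7,8 already taken and all letters distinct, the only value for A is 3 ⇒ A=3.
Step 9. [col 4: G + P ≡ Q (mod 10)] column 4: given P=1, Q=2, carry-in 1, and digits 1,2,3,4,5,6,7,8 already taken and all letters distinct, G+P≡Q (mod 10) forces G=0. So G=0.

Answer: A=3, D=6, F=5, G=0, J=7, P=1, Q=2, R=8, V=4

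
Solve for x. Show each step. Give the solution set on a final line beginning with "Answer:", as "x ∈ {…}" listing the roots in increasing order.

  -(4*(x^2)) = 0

Step 1. [-(4*(x^2)) = 0] LHS negated; negate both sides. So neg: 4*(x^2) = 0.
Step 2. [4*(x^2) = 0] divide by the outer 4. So div: x^2 = 0.
Step 3. [x^2 = 0] LHS squared, RHS 0 ≥ 0: apply √ (±). So sqrt: x = 0.

Answer: x ∈ {0}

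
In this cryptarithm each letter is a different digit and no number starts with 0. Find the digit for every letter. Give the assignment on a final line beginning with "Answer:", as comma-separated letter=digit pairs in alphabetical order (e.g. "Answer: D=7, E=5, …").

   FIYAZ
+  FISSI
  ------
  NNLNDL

Step 1. [col 1: Z + I ≡ L (mod 10)] column 1 (Z + I ≡ L (mod 10), carry-in 0) doesn't pin L yet; pick L=7 and continue, so L=7.
Step 2. [col 1: Z + I ≡ L (mod 10)] column 1 (Z + I ≡ L (mod 10), carry-in 0) doesn't pin I yet; pick I=8 and continue, so I=8.
Step 3. [N] adding two 5-digit numbers gives at most 5+1 digits, and here it does — N is that final carry and must be 1 ⇒ N=1.
Step 4. [col 1: Z + I ≡ L (mod 10)] column 1 reads Z+I+carry(0)=L with I=8, L=7; with digits 1,7,8 already taken and all letters distinct, the only value for Z is 9 ⇒ Z=9.
Step 5. [col 2: A + S ≡ D (mod 10)] D=0 is one option consistent with column 2 (A + S ≡ D (mod 10), carry-in 1) — take it, so D=0.
Step 6. [col 2: A + S ≡ D (mod 10)] column 2 (A + S ≡ D (mod 10), carry-in 1) doesn't pin S yet; pick S=6 and continue. So S=6.
Step 7. [col 2: A + S ≡ D (mod 10)] in column 2 we have A+S≡D with carry-in 1; given S=6, D=0 and digits 0,1,6,7,8,9 already taken and all letters distinct, that pins A to 3 ⇒ A=3.
Step 8. [col 3: Y + S ≡ N (mod 10)] from column 3 (S=6, N=1, carry-in 1, digits 0,1,3,6,7,8,9 already taken and all letters distinct): Y must equal 4, so Y=4.
Step 9. [col 5: F + F ≡ N (mod 10)] from column 5 (N=1, carry-in 1, digits 0,1,3,4,6,7,8,9 already taken and all letters distinct): F must equal 5 ⇒ F=5.

Answer: A=3, D=0, F=5, I=8, L=7, N=1, S=6, Y=4, Z=9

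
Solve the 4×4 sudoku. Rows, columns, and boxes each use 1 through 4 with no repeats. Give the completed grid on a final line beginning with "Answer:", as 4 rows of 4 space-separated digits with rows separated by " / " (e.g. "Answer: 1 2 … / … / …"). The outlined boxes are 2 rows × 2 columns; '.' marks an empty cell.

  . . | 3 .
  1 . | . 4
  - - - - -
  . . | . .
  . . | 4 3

Step 1. [r4c1∈{2}] r4c1 has the single candidate 2, so r4c1=2.
Step 2. [r3c3∈{1,2}] across col 3, 1 lands solely at r3c3 ⇒ r3c3=1.
Step 3. [r2c2∈{2,3}] row 2 places 3 nowhere but r2c2, so r2c2=3.
Step 4. [r1c2∈{2,4}] r1c2 is the only open cell in col 2 admitting 2. So r1c2=2.
Step 5. [r3c1∈{3,4}] across row 3, 3 lands solely at r3c1 ⇒ r3c1=3.
Step 6. [r2c3∈{2}] r2c3 is down to just 2, so r2c3=2.
Step 7. [r1c1∈{4}] r1c1 is down to just 4. So r1c1=4.
Step 8. [r3c4∈{2}] r3c4 has the single candidate 2 ⇒ r3c4=2.
Step 9. [r1c4∈{1}] nothing but 1 survives at r1c4, so r1c4=1.
Step 10. [r4c2∈{1}] r4c2's peers cover all but 1, so r4c2=1.
Step 11. [r3c2∈{4}] only 4 remains possible at r3c2, so r3c2=4.

Answer: 4 2 3 1 / 1 3 2 4 / 3 4 1 2 / 2 1 4 3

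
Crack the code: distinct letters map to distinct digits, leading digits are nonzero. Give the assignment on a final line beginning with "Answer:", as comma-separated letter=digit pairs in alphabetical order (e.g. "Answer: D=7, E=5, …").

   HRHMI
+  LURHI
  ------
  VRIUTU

Step 1. [col 1: I + I ≡ U (mod 10)] column 1 (I + I ≡ U (mod 10), carry-in 0) doesn't pin U yet; pick U=0 and continue ⇒ U=0.
Step 2. [col 1: I + I ≡ U (mod 10)] column 1 reads I+I+carry(0)=U with U=0; with digits 0 already taken and all letters distinct, the only value for I is 5. So I=5.
Step 3. [col 2: M + H ≡ T (mod 10)] several values work for H in column 2 (M + H ≡ T (mod 10), carry-in 1); try H=6. So H=6.
Step 4. [col 2: M + H ≡ T (mod 10)] several values work for T in column 2 (M + H ≡ T (mod 10), carry-in 1); try T=9, so T=9.
Step 5. [V] adding two 5-digit numbers gives at most 5+1 digits, and here it does — V is that final carry and must be 1 ⇒ V=1.
Step 6. [col 2: M + H ≡ T (mod 10)] column 2: given H=6, T=9, carry-in 1, and digits 0,1,5,6,9 already taken and all letters distinct, M+H≡T (mod 10) forces M=2. So M=2.
Step 7. [col 3: H + R ≡ U (mod 10)] in column 3 we have H+R≡U with carry-in 0; given H=6, U=0 and digits 0,1,2,5,6,9 already taken and all letters distinct, that pins R to 4, so R=4.
Step 8. [col 5: H + L ≡ R (mod 10)] column 5 reads H+L+carry(0)=R with H=6, R=4; with digits 0,1,2,4,5,6,9 already taken and all letters distinct, the only value for L is 8 ⇒ L=8.

Answer: H=6, I=5, L=8, M=2, R=4, T=9, U=0, V=1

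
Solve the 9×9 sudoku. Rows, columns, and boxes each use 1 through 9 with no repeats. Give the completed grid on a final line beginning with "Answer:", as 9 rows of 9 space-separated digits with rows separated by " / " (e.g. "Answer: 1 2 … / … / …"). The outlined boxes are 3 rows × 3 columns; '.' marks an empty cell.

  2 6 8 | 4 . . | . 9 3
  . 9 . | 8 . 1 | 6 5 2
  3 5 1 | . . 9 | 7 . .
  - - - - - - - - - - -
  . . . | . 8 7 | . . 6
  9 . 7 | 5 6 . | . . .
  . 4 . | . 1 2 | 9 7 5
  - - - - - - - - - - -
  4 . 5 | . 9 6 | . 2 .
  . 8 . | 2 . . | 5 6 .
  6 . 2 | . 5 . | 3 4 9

Step 1. [r4c3∈{3}] r4c3 has the single candidate 3 ⇒ r4c3=3.
Step 2. [r4c8∈{1}] nothing but 1 survives at r4c8. So r4c8=1.
Step 3. [r8c1∈{1,7}] r8c1 is the only open cell in col 1 admitting 1. So r8c1=1.
Step 4. [r5c6∈{3,4}] in box 5, 4 fits only at r5c6 ⇒ r5c6=4.
Step 5. [r7c9∈{1,7,8}] 1 has one home in col 9: r7c9 ⇒ r7c9=1.
Step 6. [r5c9∈{8}] r5c9's peers cover all but 8. So r5c9=8.
Step 7. [r5c7∈{2}] only 2 remains possible at r5c7. So r5c7=2.
Step 8. [r7c2∈{3,7}] col 2 places 3 nowhere but r7c2. So r7c2=3.
Step 9. [r7c4∈{7}] nothing but 7 survives at r7c4. So r7c4=7.
Step 10. [r2c5∈{3,7}] across row 2, 3 lands solely at r2c5 ⇒ r2c5=3.
Step 11. [r6c1∈{8}] r6c1's peers cover all but 8, so r6c1=8.
Step 12. [r5c2∈{1}] r5c2 is down to just 1. So r5c2=1.
Step 13. [r8c5∈{4}] only 4 remains possible at r8c5 ⇒ r8c5=4.
Step 14. [r3c8∈{8}] r3c8 is down to just 8 ⇒ r3c8=8.
Step 15. [r8c6∈{3}] r8c6's peers cover all but 3 ⇒ r8c6=3.
Step 16. [r8c3∈{9}] r8c3's peers cover all but 9, so r8c3=9.
Step 17. [r2c1∈{7}] only 7 remains possible at r2c1. So r2c1=7.
Step 18. [r3c9∈{4}] nothing but 4 survives at r3c9 ⇒ r3c9=4.
Step 19. [r3c4∈{6}] r3c4 has the single candidate 6 ⇒ r3c4=6.
Step 20. [r5c8∈{3}] only 3 remains possible at r5c8, so r5c8=3.
Step 21. [r9c6∈{8}] r9c6's peers cover all but 8, so r9c6=8.
Step 22. [r4c7∈{4}] r4c7 has the single candidate 4. So r4c7=4.
Step 23. [r1c5∈{7}] r1c5 has the single candidate 7. So r1c5=7.
Step 24. [r6c4∈{3}] r6c4 has the single candidate 3, so r6c4=3.
Step 25. [r3c5∈{2}] r3c5 is down to just 2. So r3c5=2.
Step 26. [r1c6∈{5}] nothing but 5 survives at r1c6, so r1c6=5.
Step 27. [r9c4∈{1}] r9c4 has the single candidate 1, so r9c4=1.
Step 28. [r7c7∈{8}] r7c7 is down to just 8, so r7c7=8.
Step 29. [r6c3∈{6}] r6c3 has the single candidate 6. So r6c3=6.
Step 30. [r4c2∈{2}] r4c2's peers cover all but 2, so r4c2=2.
Step 31. [r4c1∈{5}] only 5 remains possible at r4c1, so r4c1=5.
Step 32. [r1c7∈{1}] only 1 remains possible at r1c7 ⇒ r1c7=1.
Step 33. [r2c3∈{4}] r2c3's peers cover all but 4 ⇒ r2c3=4.
Step 34. [r9c2∈{7}] r9c2's peers cover all but 7. So r9c2=7.
Step 35. [r4c4∈{9}] r4c4 is down to just 9, so r4c4=9.
Step 36. [r8c9∈{7}] only 7 remains possible at r8c9. So r8c9=7.

Answer: 2 6 8 4 7 5 1 9 3 / 7 9 4 8 3 1 6 5 2 / 3 5 1 6 2 9 7 8 4 / 5 2 3 9 8 7 4 1 6 / 9 1 7 5 6 4 2 3 8 / 8 4 6 3 1 2 9 7 5 / 4 3 5 7 9 6 8 2 1 / 1 8 9 2 4 3 5 6 7 / 6 7 2 1 5 8 3 4 9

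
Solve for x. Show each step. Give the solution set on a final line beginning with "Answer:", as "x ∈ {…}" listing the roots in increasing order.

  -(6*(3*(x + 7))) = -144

Step 1. [-(6*(3*(x + 7))) = -144] LHS negated; negate both sides, so neg: 6*(3*(x + 7)) = 144.
Step 2. [6*(3*(x + 7)) = 144] LHS = 6·(…); ÷6 both sides. So div: 3*(x + 7) = 24.
Step 3. [3*(x + 7) = 24] LHS = 3·(…); ÷3 both sides, so div: x + 7 = 8.
Step 4. [x + 7 = 8] +7 is outermost — subtract 7 both sides. So sub: x = 1.

Answer: x ∈ {1}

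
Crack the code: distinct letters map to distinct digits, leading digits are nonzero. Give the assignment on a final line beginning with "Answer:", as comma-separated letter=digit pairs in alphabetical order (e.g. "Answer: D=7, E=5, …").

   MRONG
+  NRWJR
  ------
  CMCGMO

Step 1. [col 1: G + R ≡ O (mod 10)] column 1 (G + R ≡ O (mod 10), carry-in 0) doesn't pin O yet; pick O=8 and continue. So O=8.
Step 2. [C] adding two 5-digit numbers gives at most 5+1 digits, and here it does — C is that final carry and must be 1, so C=1.
Step 3. [col 1: G + R ≡ O (mod 10)] R=5 is one option consistent with column 1 (G + R ≡ O (mod 10), carry-in 0) — take it ⇒ R=5.
Step 4. [col 1: G + R ≡ O (mod 10)] from column 1 (R=5, O=8, carry-in 0, digits 1,5,8 already taken and all letters distinct): G must equal 3, so G=3.
Step 5. [col 2: N + J ≡ M (mod 10)] column 2 (N + J ≡ M (mod 10), carry-in 0) doesn't pin M yet; pick M=6 and continue, so M=6.
Step 6. [col 2: N + J ≡ M (mod 10)] J=7 is one option consistent with column 2 (N + J ≡ M (mod 10), carry-in 0) — take it. So J=7.
Step 7. [col 2: N + J ≡ M (mod 10)] column 2 reads N+J+carry(0)=M with J=7, M=6; with digits 1,3,5,6,7,8 already taken and all letters distinct, the only value for N is 9. So N=9.
Step 8. [col 3: O + W ≡ G (mod 10)] in column 3 we have O+W≡G with carry-in 1; given O=8, G=3 and digits 1,3,5,6,7,8,9 already taken and all letters distinct, that pins W to 4 ⇒ W=4.

Answer: C=1, G=3, J=7, M=6, N=9, O=8, R=5, W=4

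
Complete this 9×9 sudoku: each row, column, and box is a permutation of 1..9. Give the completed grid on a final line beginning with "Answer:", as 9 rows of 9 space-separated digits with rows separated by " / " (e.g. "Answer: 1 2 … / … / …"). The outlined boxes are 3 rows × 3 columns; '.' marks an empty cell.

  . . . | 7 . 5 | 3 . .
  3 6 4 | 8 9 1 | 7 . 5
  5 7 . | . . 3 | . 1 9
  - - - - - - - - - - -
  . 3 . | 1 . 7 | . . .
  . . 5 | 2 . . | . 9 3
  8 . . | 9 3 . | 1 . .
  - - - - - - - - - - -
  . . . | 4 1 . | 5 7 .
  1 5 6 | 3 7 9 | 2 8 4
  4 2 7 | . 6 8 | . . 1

Step 1. [r6c3∈{2}] nothing but 2 survives at r6c3. So r6c3=2.
Step 2. [r3c3∈{8}] r3c3's peers cover all but 8 ⇒ r3c3=8.
Step 3. [r1c1∈{2,9}] across col 1, 2 lands solely at r1c1. So r1c1=2.
Step 4. [r1c5∈{4}] r1c5 is down to just 4 ⇒ r1c5=4.
Step 5. [r1c8∈{6}] nothing but 6 survives at r1c8 ⇒ r1c8=6.
Step 6. [r4c3∈{9}] nothing but 9 survives at r4c3. So r4c3=9.
Step 7. [r4c9∈{2,6,8}] col 9 places 2 nowhere but r4c9. So r4c9=2.
Step 8. [r6c2∈{4}] r6c2 is down to just 4. So r6c2=4.
Step 9. [r4c8∈{4,5}] in col 8, 4 fits only at r4c8 ⇒ r4c8=4.
Step 10. [r5c5∈{8}] nothing but 8 survives at r5c5 ⇒ r5c5=8.
Step 11. [r5c7∈{6}] only 6 remains possible at r5c7, so r5c7=6.
Step 12. [r1c2∈{1,9}] row 1 places 9 nowhere but r1c2 ⇒ r1c2=9.
Step 13. [r6c9∈{7}] only 7 remains possible at r6c9 ⇒ r6c9=7.
Step 14. [r4c1∈{6}] r4c1 has the single candidate 6. So r4c1=6.
Step 15. [r7c1∈{9}] r7c1 is down to just 9 ⇒ r7c1=9.
Step 16. [r7c2∈{8}] nothing but 8 survives at r7c2, so r7c2=8.
Step 17. [r4c5∈{5}] r4c5 has the single candidate 5, so r4c5=5.
Step 18. [r3c7∈{4}] r3c7 has the single candidate 4. So r3c7=4.
Step 19. [r4c7∈{8}] r4c7 has the single candidate 8, so r4c7=8.
Step 20. [r5c2∈{1}] nothing but 1 survives at r5c2 ⇒ r5c2=1.
Step 21. [r9c8∈{3}] r9c8 has the single candidate 3. So r9c8=3.
Step 22. [r7c9∈{6}] only 6 remains possible at r7c9 ⇒ r7c9=6.
Step 23. [r7c3∈{3}] r7c3 has the single candidate 3. So r7c3=3.
Step 24. [r6c8∈{5}] only 5 remains possible at r6c8, so r6c8=5.
Step 25. [r1c9∈{8}] r1c9's peers cover all but 8, so r1c9=8.
Step 26. [r1c3∈{1}] nothing but 1 survives at r1c3. So r1c3=1.
Step 27. [r7c6∈{2}] r7c6 has the single candidate 2, so r7c6=2.
Step 28. [r9c7∈{9}] only 9 remains possible at r9c7. So r9c7=9.
Step 29. [r9c4∈{5}] r9c4 is down to just 5. So r9c4=5.
Step 30. [r3c4∈{6}] nothing but 6 survives at r3c4. So r3c4=6.
Step 31. [r3c5∈{2}] r3c5 has the single candidate 2 ⇒ r3c5=2.
Step 32. [r2c8∈{2}] only 2 remains possible at r2c8. So r2c8=2.
Step 33. [r6c6∈{6}] nothing but 6 survives at r6c6. So r6c6=6.
Step 34. [r5c1∈{7}] r5c1's peers cover all but 7, so r5c1=7.
Step 35. [r5c6∈{4}] r5c6 has the single candidate 4. So r5c6=4.

Answer: 2 9 1 7 4 5 3 6 8 / 3 6 4 8 9 1 7 2 5 / 5 7 8 6 2 3 4 1 9 / 6 3 9 1 5 7 8 4 2 / 7 1 5 2 8 4 6 9 3 / 8 4 2 9 3 6 1 5 7 / 9 8 3 4 1 2 5 7 6 / 1 5 6 3 7 9 2 8 4 / 4 2 7 5 6 8 9 3 1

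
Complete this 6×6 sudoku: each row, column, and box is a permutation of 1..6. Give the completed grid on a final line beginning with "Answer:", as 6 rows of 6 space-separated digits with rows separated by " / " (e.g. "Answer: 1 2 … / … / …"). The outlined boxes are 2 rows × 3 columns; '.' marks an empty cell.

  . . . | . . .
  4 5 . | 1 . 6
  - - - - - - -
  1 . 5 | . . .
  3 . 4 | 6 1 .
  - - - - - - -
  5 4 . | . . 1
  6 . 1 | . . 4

Step 1. [r1c1∈{2}] r1c1's peers cover all but 2 ⇒ r1c1=2.
Step 2. [r2c3∈{3}] r2c3's peers cover all but 3. So r2c3=3.
Step 3. [r5c3∈{2}] nothing but 2 survives at r5c3 ⇒ r5c3=2.
Step 4. [r5c4∈{3}] r5c4 has the single candidate 3. So r5c4=3.
Step 5. [r4c6∈{2,5}] row 4 places 5 nowhere but r4c6 ⇒ r4c6=5.
Step 6. [r3c6∈{2,3}] r3c6 is the only open cell in col 6 admitting 2 ⇒ r3c6=2.
Step 7. [r3c5∈{3,4}] in row 3, 3 fits only at r3c5 ⇒ r3c5=3.
Step 8. [r1c5∈{4,5}] r1c5 is the only open cell in col 5 admitting 4. So r1c5=4.
Step 9. [r6c5∈{2,5}] col 5 places 5 nowhere but r6c5, so r6c5=5.
Step 10. [r3c2∈{6}] nothing but 6 survives at r3c2 ⇒ r3c2=6.
Step 11. [r6c2∈{3}] r6c2 is down to just 3, so r6c2=3.
Step 12. [r6c4∈{2}] r6c4 has the single candidate 2. So r6c4=2.
Step 13. [r3c4∈{4}] r3c4's peers cover all but 4 ⇒ r3c4=4.
Step 14. [r2c5∈{2}] r2c5 is down to just 2. So r2c5=2.
Step 15. [r4c2∈{2}] r4c2's peers cover all but 2. So r4c2=2.
Step 16. [r1c3∈{6}] only 6 remains possible at r1c3, so r1c3=6.
Step 17. [r1c2∈{1}] only 1 remains possible at r1c2 ⇒ r1c2=1.
Step 18. [r1c6∈{3}] only 3 remains possible at r1c6. So r1c6=3.
Step 19. [r1c4∈{5}] r1c4 is down to just 5 ⇒ r1c4=5.
Step 20. [r5c5∈{6}] r5c5 has the single candidate 6 ⇒ r5c5=6.

Answer: 2 1 6 5 4 3 / 4 5 3 1 2 6 / 1 6 5 4 3 2 / 3 2 4 6 1 5 / 5 4 2 3 6 1 / 6 3 1 2 5 4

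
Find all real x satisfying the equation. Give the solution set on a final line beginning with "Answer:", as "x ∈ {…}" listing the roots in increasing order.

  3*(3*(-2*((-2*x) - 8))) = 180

Step 1. [3*(3*(-2*((-2*x) - 8))) = 180] 3·(inner) — divide through by 3, so div: 3*(-2*((-2*x) - 8)) = 60.
Step 2. [3*(-2*((-2*x) - 8)) = 60] divide by the outer 3, so div: -2*((-2*x) - 8) = 20.
Step 3. [-2*((-2*x) - 8) = 20] leading coefficient -2: divide by -2. So div: (-2*x) - 8 = -10.
Step 4. [(-2*x) - 8 = -10] common factor -2 (LHS and -10) — divide through. So factor: x + 4 = 5.
Step 5. [x + 4 = 5] the outer +4 inverts by subtracting 4. So sub: x = 1.

Answer: x ∈ {1}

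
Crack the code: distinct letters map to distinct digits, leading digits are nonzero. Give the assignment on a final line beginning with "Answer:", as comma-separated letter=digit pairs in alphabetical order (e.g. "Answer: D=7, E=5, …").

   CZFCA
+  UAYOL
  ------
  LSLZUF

Step 1. [col 1: A + L ≡ F (mod 10)] column 1 (A + L ≡ F (mod 10), carry-in 0) doesn't pin A yet; pick A=7 and continue ⇒ A=7.
Step 2. [col 1: A + L ≡ F (mod 10)] several values work for F in column 1 (A + L ≡ F (mod 10), carry-in 0); try F=8. So F=8.
Step 3. [col 1: A + L ≡ F (mod 10)] in column 1 we have A+L≡F with carry-in 0; given A=7, F=8 and digits 7,8 already taken and all letters distinct, that pins L to 1, so L=1.
Step 4. [col 2: C + O ≡ U (mod 10)] several values work for U in column 2 (C + O ≡ U (mod 10), carry-in 0); try U=5. So U=5.
Step 5. [col 2: C + O ≡ U (mod 10)] several values work for C in column 2 (C + O ≡ U (mod 10), carry-in 0); try C=6. So C=6.
Step 6. [col 2: C + O ≡ U (mod 10)] column 2: given C=6, U=5, carry-in 0, and digits 1,5,6,7,8 already taken and all letters distinct, C+O≡U (mod 10) forces O=9, so O=9.
Step 7. [col 3: F + Y ≡ Z (mod 10)] Z=3 is one option consistent with column 3 (F + Y ≡ Z (mod 10), carry-in 1) — take it, so Z=3.
Step 8. [col 3: F + Y ≡ Z (mod 10)] from column 3 (F=8, Z=3, carry-in 1, digits 1,3,5,6,7,8,9 already taken and all letters distinct): Y must equal 4. So Y=4.
Step 9. [col 5: C + U ≡ S (mod 10)] column 5 reads C+U+carry(1)=S with C=6, U=5; with digits 1,3,4,5,6,7,8,9 already taken and all letters distinct, the only value for S is 2 ⇒ S=2.

Answer: A=7, C=6, F=8, L=1, O=9, S=2, U=5, Y=4, Z=3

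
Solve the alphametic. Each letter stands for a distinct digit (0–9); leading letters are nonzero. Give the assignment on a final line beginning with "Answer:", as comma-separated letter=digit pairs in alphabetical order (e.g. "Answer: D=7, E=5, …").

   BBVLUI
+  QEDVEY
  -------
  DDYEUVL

Step 1. [D] the sum has 7 digits but both addends have 6; that extra leading digit D is the final carry, namely 1, so D=1.
Step 2. [col 1: I + Y ≡ L (mod 10)] no forcing yet in column 1 (carry-in 0); I=6 is free and consistent — try it, so I=6.
Step 3. [col 1: I + Y ≡ L (mod 10)] no forcing yet in column 1 (carry-in 0); Y=7 is free and consistent — try it, so Y=7.
Step 4. [col 1: I + Y ≡ L (mod 10)] column 1: given I=6, Y=7, carry-in 0, and digits 1,6,7 already taken and all letters distinct, I+Y≡L (mod 10) forces L=3, so L=3.
Step 5. [col 2: U + E ≡ V (mod 10)] several values work for E in column 2 (U + E ≡ V (mod 10), carry-in 1); try E=5, so E=5.
Step 6. [col 2: U + E ≡ V (mod 10)] column 2 (U + E ≡ V (mod 10), carry-in 1) doesn't pin U yet; pick U=8 and continue, so U=8.
Step 7. [col 2: U + E ≡ V (mod 10)] column 2 reads U+E+carry(1)=V with U=8, E=5; with digits 1,3,5,6,7,8 already taken and all letters distinct, the only value for V is 4 ⇒ V=4.
Step 8. [col 5: B + E ≡ Y (mod 10)] column 5: given E=5, Y=7, carry-in 0, and digits 1,3,4,5,6,7,8 already taken and all letters distinct, B+E≡Y (mod 10) forces B=2, so B=2.
Step 9. [col 6: B + Q ≡ D (mod 10)] in column 6 we have B+Q≡D with carry-in 0; given B=2, D=1 and digits 1,2,3,4,5,6,7,8 already taken and all letters distinct, that pins Q to 9 ⇒ Q=9.

Answer: B=2, D=1, E=5, I=6, L=3, Q=9, U=8, V=4, Y=7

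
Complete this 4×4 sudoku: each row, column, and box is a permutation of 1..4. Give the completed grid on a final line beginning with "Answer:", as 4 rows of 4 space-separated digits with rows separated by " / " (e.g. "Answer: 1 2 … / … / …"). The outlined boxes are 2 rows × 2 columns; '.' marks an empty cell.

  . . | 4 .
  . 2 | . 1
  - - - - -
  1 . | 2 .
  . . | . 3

Step 1. [r2c1∈{3,4}] in row 2, 4 fits only at r2c1. So r2c1=4.
Step 2. [r3c2∈{3,4}] row 3 places 3 nowhere but r3c2 ⇒ r3c2=3.
Step 3. [r1c4∈{2}] r1c4's peers cover all but 2 ⇒ r1c4=2.
Step 4. [r4c1∈{2}] r4c1's peers cover all but 2. So r4c1=2.
Step 5. [r2c3∈{3}] r2c3 has the single candidate 3. So r2c3=3.
Step 6. [r1c2∈{1}] only 1 remains possible at r1c2. So r1c2=1.
Step 7. [r4c3∈{1}] nothing but 1 survives at r4c3, so r4c3=1.
Step 8. [r3c4∈{4}] nothing but 4 survives at r3c4 ⇒ r3c4=4.
Step 9. [r1c1∈{3}] r1c1 has the single candidate 3. So r1c1=3.
Step 10. [r4c2∈{4}] r4c2 is down to just 4. So r4c2=4.

Answer: 3 1 4 2 / 4 2 3 1 / 1 3 2 4 / 2 4 1 3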